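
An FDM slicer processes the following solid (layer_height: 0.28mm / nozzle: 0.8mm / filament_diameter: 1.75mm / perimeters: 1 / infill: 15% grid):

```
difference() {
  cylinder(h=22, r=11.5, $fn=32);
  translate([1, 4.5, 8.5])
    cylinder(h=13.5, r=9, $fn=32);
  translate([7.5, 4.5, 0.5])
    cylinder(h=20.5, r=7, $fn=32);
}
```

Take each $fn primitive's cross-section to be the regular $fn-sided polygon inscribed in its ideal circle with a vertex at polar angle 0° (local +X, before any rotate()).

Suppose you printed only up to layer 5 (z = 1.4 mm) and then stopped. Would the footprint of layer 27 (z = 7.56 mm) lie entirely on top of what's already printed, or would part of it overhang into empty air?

Compare the two slices. At z = 1.4: the r=11.5 cylinder gives a regular 32-gon of circumradius 11.5 (constant along its height) (area = (32/2)·11.500²·sin(360°/32) = 412.81 mm²); the cylinder at (1, 4.5) does not reach this height (z outside [8.5, 22]); the r=7 cylinder at (7.5, 4.5) gives a regular 32-gon of circumradius 7 (constant along its height) (area = (32/2)·7.000²·sin(360°/32) = 152.95 mm²); Taking the first minus the rest: starting from the r=11.5 cylinder (412.81 mm²), the r=7 cylinder at (7.5, 4.5) partially overlaps it — only the 103.87 mm² overlap (of its 152.95 mm²) is removed, clipping the outline — area = 308.94 mm². At z = 7.56: the cylinder: section is a regular 32-gon, circumradius r=11.5 (area = (32/2)·11.500²·sin(360°/32) = 412.81 mm²); the cylinder at (1, 4.5) is absent (z outside [8.5, 22]); the r=7 cylinder at (7.5, 4.5) gives a regular 32-gon of circumradius 7 (constant along its height) (area = (32/2)·7.000²·sin(360°/32) = 152.95 mm²); Subtracting the remaining from the first: starting from the r=11.5 cylinder (412.81 mm²), the r=7 cylinder at (7.5, 4.5) partially overlaps it — only the 103.87 mm² overlap (of its 152.95 mm²) is removed, clipping the outline — area = 308.94 mm². Checking containment: the cross-section at z = 7.56 is a subset of the cross-section at z = 1.4.

entirely on top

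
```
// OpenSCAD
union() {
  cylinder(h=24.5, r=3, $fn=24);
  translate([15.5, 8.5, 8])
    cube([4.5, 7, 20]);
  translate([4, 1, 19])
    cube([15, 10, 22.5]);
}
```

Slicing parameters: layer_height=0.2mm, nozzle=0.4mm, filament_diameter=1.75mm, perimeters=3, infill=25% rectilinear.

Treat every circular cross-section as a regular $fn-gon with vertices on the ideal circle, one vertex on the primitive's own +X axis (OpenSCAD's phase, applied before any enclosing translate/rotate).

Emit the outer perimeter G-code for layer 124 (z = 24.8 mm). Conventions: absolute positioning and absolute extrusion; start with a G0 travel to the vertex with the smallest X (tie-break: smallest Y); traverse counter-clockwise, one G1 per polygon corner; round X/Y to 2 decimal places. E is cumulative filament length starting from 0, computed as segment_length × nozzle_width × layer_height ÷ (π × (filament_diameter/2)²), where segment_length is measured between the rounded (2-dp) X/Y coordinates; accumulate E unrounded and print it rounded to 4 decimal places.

At z = 24.8 mm: the cylinder does not reach this height (z outside [0, 24.5]); the cube at (15.5, 8.5) (footprint 4.5×7) is included at this height; the 15×10 cube at (4, 1) contributes its full rectangle; Combining (union): the regions partially overlap (shared area 8.75 mm²), so overlapping operands fuse into one piece — 1 connected region. The outline is a single polygon with 8 vertices. Extrusion per mm of travel: 0.4 × 0.2 / (π × 0.875²) = 0.033260. Accumulating E over each segment gives final E = 2.0289.

G0 X4.00 Y1.00 Z24.80
G1 X19.00 Y1.00 E0.4989
G1 X19.00 Y8.50 E0.7484
G1 X20.00 Y8.50 E0.7816
G1 X20.00 Y15.50 E1.0144
G1 X15.50 Y15.50 E1.1641
G1 X15.50 Y11.00 E1.3138
G1 X4.00 Y11.00 E1.6963
G1 X4.00 Y1.00 E2.0289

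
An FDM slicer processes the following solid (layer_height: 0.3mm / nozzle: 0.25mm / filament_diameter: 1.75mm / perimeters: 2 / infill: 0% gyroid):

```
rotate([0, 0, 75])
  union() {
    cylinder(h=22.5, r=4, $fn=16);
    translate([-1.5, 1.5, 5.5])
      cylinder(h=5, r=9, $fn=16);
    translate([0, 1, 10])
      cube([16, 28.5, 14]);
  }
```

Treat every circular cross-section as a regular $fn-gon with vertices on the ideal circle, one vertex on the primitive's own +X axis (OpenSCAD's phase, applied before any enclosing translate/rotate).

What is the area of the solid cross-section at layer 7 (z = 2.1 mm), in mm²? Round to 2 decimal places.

48.98 mm²

At z = 2.1 mm: the cylinder: section is a regular 16-gon, circumradius r=4 (area = (16/2)·4.000²·sin(360°/16) = 48.98 mm²); the cylinder at (-1.5, 1.5) is not intersected at this z (z outside [5.5, 10.5]); the cube at (0, 1) is not intersected at this z (z outside [10, 24]); Combining (union): only the r=4 cylinder is present, so the union is just that shape — area = 48.98 mm²; (rotated 75° about Z; rotation is an isometry so areas/perimeters/island counts are preserved). Overall, the cross-section is a single solid region. Net area = 48.98 mm².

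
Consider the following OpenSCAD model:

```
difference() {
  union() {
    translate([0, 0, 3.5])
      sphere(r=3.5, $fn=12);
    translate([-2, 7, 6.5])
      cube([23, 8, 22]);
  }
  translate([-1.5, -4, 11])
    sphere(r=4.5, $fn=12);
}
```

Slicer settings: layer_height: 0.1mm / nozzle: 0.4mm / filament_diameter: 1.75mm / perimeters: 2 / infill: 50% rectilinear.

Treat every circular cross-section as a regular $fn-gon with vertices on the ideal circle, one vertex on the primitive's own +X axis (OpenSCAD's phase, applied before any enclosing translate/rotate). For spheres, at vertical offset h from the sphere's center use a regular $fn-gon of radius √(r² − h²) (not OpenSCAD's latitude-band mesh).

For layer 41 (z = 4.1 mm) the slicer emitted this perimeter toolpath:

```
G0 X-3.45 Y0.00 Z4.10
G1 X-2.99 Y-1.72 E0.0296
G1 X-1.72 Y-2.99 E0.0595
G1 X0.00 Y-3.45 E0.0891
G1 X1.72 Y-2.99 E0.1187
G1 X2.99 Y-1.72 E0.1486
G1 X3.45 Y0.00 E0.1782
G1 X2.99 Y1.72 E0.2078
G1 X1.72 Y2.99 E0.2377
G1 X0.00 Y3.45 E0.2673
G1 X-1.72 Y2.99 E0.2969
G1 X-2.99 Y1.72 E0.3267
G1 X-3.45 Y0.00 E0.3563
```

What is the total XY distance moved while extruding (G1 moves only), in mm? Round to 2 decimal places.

21.43 mm

Sum the Euclidean lengths of each G1 segment: total = 21.43 mm.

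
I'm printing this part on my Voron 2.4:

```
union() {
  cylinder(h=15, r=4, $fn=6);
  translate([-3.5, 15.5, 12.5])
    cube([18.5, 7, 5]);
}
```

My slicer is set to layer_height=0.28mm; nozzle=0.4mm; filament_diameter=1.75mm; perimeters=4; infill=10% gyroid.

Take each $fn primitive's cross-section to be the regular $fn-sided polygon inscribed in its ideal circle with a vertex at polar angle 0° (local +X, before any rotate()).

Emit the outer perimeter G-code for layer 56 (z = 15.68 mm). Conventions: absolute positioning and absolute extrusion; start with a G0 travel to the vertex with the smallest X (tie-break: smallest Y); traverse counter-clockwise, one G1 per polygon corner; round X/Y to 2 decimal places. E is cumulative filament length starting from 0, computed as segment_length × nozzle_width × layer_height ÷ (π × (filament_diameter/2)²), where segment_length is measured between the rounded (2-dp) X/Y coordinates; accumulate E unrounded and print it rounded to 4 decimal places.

G0 X-3.50 Y15.50 Z15.68
G1 X15.00 Y15.50 E0.8614
G1 X15.00 Y22.50 E1.1874
G1 X-3.50 Y22.50 E2.0488
G1 X-3.50 Y15.50 E2.3748

At z = 15.68 mm: the cylinder is absent (z outside [0, 15]); the cube at (-3.5, 15.5) is present — its section is the full 18.5×7 rectangle; Taking the union: only the 18.5×7 cube at (-3.5, 15.5) is present, so the union is just that shape — 1 connected region. The outline is a single polygon with 4 vertices. Extrusion per mm of travel: 0.4 × 0.28 / (π × 0.875²) = 0.046564. Accumulating E over each segment gives final E = 2.3748.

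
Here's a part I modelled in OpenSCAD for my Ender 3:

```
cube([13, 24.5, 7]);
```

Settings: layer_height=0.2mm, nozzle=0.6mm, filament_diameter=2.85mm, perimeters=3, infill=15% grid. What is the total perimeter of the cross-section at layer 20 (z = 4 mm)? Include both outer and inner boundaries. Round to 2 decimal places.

At z = 4 mm: the cube is present — its section is the full 13×24.5 rectangle (perimeter 75.00 mm). Overall, the cross-section is a single solid region. Total boundary length (outer) = 75.00 mm.

75.00 mm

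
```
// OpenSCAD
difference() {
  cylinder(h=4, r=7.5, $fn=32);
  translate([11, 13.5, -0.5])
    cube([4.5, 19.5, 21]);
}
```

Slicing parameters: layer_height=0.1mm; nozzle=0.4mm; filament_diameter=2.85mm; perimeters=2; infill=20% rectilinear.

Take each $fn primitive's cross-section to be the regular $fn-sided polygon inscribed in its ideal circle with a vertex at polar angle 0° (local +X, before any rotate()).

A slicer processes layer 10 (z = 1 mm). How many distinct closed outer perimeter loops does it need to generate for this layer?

At z = 1 mm: the cylinder: section is a regular 32-gon, circumradius r=7.5; the cube at (11, 13.5) is present — its section is the full 4.5×19.5 rectangle; Taking the first minus the rest: starting from the r=7.5 cylinder, the 4.5×19.5 cube at (11, 13.5) misses the remaining region (no effect) — 1 connected region. The result has 1 disconnected region.

1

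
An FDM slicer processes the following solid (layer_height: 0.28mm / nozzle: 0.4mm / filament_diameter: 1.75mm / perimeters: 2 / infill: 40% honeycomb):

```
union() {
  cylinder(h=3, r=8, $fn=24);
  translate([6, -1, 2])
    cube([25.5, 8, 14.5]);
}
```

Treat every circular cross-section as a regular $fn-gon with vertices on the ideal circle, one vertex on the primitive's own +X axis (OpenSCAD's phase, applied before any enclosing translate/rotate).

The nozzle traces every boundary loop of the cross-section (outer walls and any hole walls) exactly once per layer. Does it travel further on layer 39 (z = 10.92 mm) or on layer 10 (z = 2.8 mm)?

layer 10 (z = 2.8 mm)

Layer 39 (z = 10.92): the cylinder is not intersected at this z (z outside [0, 3]); the cube at (6, -1) is present — its section is the full 25.5×8 rectangle (perimeter 67.00 mm); Taking the union: only the 25.5×8 cube at (6, -1) is present, so the union is just that shape — boundary = 67.00 mm. So its perimeter = 67.00 mm. Layer 10 (z = 2.8): the r=8 cylinder gives a regular 24-gon of circumradius 8 (constant along its height) (perimeter = 2·24·8.000·sin(180°/24) = 50.12 mm); the cube at (6, -1) (footprint 25.5×8) is included at this height (perimeter 67.00 mm); Taking the union: the regions partially overlap (shared area 8.92 mm²), so the edge portions inside another operand are dropped and the merged outline is re-measured after clipping — boundary = 102.33 mm. So its perimeter = 102.33 mm. Layer 10 is larger (102.33 vs 67.00 mm).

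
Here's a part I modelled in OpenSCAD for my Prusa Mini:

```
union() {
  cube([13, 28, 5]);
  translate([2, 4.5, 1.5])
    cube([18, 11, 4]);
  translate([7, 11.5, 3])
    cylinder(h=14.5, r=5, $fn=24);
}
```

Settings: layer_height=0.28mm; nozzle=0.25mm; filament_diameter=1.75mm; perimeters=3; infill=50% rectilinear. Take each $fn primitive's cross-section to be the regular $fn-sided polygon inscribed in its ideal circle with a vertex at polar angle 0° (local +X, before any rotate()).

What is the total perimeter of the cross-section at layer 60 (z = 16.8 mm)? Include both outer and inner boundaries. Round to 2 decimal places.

At z = 16.8 mm: the cube does not reach this height (z outside [0, 5]); the cube at (2, 4.5) does not reach this height (z outside [1.5, 5.5]); the cylinder at (7, 11.5): section is a regular 24-gon, circumradius r=5 (perimeter = 2·24·5.000·sin(180°/24) = 31.33 mm); Combining (union): only the r=5 cylinder at (7, 11.5) is present, so the union is just that shape — boundary = 31.33 mm. Overall, the cross-section is a single solid region. Total boundary length (outer) = 31.33 mm.

31.33 mm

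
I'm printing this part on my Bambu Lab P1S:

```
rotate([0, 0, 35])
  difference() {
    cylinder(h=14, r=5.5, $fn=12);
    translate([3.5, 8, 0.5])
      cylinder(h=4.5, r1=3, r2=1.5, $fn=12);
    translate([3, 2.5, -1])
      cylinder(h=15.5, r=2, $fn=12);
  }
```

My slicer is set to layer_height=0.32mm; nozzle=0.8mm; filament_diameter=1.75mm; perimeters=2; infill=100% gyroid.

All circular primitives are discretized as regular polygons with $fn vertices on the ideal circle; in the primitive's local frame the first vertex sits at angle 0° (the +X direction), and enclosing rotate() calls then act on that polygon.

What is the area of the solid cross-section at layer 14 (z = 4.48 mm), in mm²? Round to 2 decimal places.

At z = 4.48 mm: the r=5.5 cylinder contributes a regular 12-gon of circumradius 5.5 (area = (12/2)·5.500²·sin(360°/12) = 90.75 mm²); the cone at (3.5, 8): at t=0.884 of its height the radius interpolates to r₁+(r₂−r₁)t = 1.673, giving a regular 12-gon of that circumradius (area = (12/2)·1.673²·sin(360°/12) = 8.40 mm²); the cylinder at (3, 2.5): section is a regular 12-gon, circumradius r=2 (area = (12/2)·2.000²·sin(360°/12) = 12.00 mm²); Subtracting the remaining from the first: starting from the r=5.5 cylinder (90.75 mm²), the cone at (3.5, 8) misses the remaining region (no effect); the r=2 cylinder at (3, 2.5) partially overlaps it — only the 10.98 mm² overlap (of its 12.00 mm²) is removed, clipping the outline — area = 79.77 mm²; (rotated 35° about Z; rotation is an isometry so areas/perimeters/island counts are preserved). Overall, the cross-section is a single solid region. Net area = 79.77 mm².

79.77 mm²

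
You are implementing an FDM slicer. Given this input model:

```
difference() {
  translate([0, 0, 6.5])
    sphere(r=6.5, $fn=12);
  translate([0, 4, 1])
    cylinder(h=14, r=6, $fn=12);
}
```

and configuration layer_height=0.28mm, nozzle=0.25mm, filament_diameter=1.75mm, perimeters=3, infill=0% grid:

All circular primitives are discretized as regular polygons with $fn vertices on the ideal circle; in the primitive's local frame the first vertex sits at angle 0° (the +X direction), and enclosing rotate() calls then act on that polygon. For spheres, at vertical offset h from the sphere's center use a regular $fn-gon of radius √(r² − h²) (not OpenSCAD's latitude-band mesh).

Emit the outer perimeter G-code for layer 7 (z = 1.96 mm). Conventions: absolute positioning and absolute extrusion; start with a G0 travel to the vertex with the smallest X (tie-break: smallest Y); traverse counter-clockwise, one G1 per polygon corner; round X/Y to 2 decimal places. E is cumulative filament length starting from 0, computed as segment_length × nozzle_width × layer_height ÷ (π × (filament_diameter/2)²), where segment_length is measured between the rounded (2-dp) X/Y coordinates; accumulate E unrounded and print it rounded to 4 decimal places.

At z = 1.96 mm: the sphere: section is a regular 12-gon, circumradius = √(r²−h²) = √(6.5²−4.54²) = 4.652; the cylinder at (0, 4): section is a regular 12-gon, circumradius r=6; Taking the first minus the rest: starting from the r=6.5 sphere, the r=6 cylinder at (0, 4) partially overlaps it — only the 43.31 mm² overlap (of its 108.00 mm²) is removed, clipping the outline — 1 connected region. The outline is a single polygon with 12 vertices. Extrusion per mm of travel: 0.25 × 0.28 / (π × 0.875²) = 0.029103. Accumulating E over each segment gives final E = 0.7513.

G0 X-4.65 Y0.00 Z1.96
G1 X-4.03 Y-2.33 E0.0702
G1 X-2.33 Y-4.03 E0.1401
G1 X0.00 Y-4.65 E0.2103
G1 X2.33 Y-4.03 E0.2805
G1 X4.03 Y-2.33 E0.3504
G1 X4.65 Y0.00 E0.4206
G1 X4.56 Y0.36 E0.4314
G1 X3.00 Y-1.20 E0.4956
G1 X0.00 Y-2.00 E0.5860
G1 X-3.00 Y-1.20 E0.6763
G1 X-4.56 Y0.36 E0.7405
G1 X-4.65 Y0.00 E0.7513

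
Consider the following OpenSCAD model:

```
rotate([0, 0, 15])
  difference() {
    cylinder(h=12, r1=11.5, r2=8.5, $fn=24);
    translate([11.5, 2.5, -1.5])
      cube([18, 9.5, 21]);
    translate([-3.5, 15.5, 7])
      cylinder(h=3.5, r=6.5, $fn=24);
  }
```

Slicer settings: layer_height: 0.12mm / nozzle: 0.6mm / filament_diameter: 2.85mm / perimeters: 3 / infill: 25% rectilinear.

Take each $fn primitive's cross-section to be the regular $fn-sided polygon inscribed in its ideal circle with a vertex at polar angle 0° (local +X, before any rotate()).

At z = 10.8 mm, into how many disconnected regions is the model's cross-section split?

1

At z = 10.8 mm: the cone (r1=11.5→r2=8.5) has section circumradius 8.800 here — a regular 24-gon; the 18×9.5 cube at (11.5, 2.5) contributes its full rectangle; the cylinder at (-3.5, 15.5) does not reach this height (z outside [7, 10.5]); Taking the first minus the rest: starting from the cone, the 18×9.5 cube at (11.5, 2.5) misses the remaining region (no effect) — 1 connected region; (rotated 15° about Z; rotation is an isometry so areas/perimeters/island counts are preserved). The result has 1 disconnected region.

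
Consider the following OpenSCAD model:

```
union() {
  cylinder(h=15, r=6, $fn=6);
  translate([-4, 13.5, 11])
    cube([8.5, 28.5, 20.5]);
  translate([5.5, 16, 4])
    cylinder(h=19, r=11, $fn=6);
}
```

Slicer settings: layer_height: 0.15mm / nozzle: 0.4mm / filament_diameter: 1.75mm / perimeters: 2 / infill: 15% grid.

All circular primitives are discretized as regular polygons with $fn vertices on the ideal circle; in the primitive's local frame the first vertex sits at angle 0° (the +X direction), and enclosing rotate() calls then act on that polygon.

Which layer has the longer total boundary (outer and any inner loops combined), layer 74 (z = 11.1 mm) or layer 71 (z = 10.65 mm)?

Layer 74 (z = 11.1): the r=6 cylinder contributes a regular 6-gon of circumradius 6 (perimeter = 2·6·6.000·sin(180°/6) = 36.00 mm); the cube at (-4, 13.5) (footprint 8.5×28.5) is included at this height (perimeter 74.00 mm); the r=11 cylinder at (5.5, 16) contributes a regular 6-gon of circumradius 11 (perimeter = 2·6·11.000·sin(180°/6) = 66.00 mm); Merging all regions: the regions partially overlap (shared area 88.37 mm²), so the edge portions inside another operand are dropped and the merged outline is re-measured after clipping — boundary = 137.88 mm. So its perimeter = 137.88 mm. Layer 71 (z = 10.65): the cylinder: section is a regular 6-gon, circumradius r=6 (perimeter = 2·6·6.000·sin(180°/6) = 36.00 mm); the cube at (-4, 13.5) is not intersected at this z (z outside [11, 31.5]); the r=11 cylinder at (5.5, 16) gives a regular 6-gon of circumradius 11 (constant along its height) (perimeter = 2·6·11.000·sin(180°/6) = 66.00 mm); Taking the union: the 2 present regions are separate (no shared area or edge), so areas and boundary lengths simply add and each stays a separate island — boundary = 102.00 mm. So its perimeter = 102.00 mm. Layer 74 is larger (137.88 vs 102.00 mm).

layer 74 (z = 11.1 mm)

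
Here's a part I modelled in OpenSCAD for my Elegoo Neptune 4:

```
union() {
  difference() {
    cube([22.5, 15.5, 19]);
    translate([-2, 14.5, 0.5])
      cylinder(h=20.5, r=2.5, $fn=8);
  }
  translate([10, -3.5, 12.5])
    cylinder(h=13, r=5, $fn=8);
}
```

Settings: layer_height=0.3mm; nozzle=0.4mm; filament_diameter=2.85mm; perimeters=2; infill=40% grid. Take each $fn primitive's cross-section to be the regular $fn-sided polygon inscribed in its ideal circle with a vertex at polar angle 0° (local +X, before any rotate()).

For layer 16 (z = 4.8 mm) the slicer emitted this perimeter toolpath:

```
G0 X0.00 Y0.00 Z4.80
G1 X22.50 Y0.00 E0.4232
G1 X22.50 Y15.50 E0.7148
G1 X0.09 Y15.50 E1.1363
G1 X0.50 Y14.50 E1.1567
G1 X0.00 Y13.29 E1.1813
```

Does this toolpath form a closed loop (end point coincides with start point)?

no

Start point (G0): (0.00, 0.00). End point (last G1): the path does not return to the start — open.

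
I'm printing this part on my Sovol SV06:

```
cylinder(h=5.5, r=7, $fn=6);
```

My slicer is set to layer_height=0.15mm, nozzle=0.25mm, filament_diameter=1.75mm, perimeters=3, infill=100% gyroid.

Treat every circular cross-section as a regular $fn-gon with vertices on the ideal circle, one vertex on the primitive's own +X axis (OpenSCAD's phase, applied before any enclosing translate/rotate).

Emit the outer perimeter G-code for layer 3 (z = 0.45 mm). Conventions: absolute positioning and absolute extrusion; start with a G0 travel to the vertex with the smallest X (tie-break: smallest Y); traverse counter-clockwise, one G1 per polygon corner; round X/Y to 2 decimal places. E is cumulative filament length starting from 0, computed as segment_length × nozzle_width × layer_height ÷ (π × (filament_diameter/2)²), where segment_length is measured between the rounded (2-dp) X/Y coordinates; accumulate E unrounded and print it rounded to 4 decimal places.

At z = 0.45 mm: the r=7 cylinder contributes a regular 6-gon of circumradius 7. The outline is a single polygon with 6 vertices. Extrusion per mm of travel: 0.25 × 0.15 / (π × 0.875²) = 0.015591. Accumulating E over each segment gives final E = 0.6547.

G0 X-7.00 Y0.00 Z0.45
G1 X-3.50 Y-6.06 E0.1091
G1 X3.50 Y-6.06 E0.2182
G1 X7.00 Y0.00 E0.3273
G1 X3.50 Y6.06 E0.4365
G1 X-3.50 Y6.06 E0.5456
G1 X-7.00 Y0.00 E0.6547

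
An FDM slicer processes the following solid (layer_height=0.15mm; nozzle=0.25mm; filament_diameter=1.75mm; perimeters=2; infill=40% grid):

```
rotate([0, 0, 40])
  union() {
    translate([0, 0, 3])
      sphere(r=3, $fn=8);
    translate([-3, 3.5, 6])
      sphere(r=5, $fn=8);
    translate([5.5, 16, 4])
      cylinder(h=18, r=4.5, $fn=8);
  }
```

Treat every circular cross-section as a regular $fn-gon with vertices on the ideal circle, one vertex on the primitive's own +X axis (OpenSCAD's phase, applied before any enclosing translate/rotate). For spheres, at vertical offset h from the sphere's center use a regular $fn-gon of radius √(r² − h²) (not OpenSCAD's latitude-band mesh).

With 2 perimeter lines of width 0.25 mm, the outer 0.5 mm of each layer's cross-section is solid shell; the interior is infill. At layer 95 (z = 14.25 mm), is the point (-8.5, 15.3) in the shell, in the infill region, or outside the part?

infill

At z = 14.25 mm: the sphere is absent (|z−center|=11.250 > r=3); the sphere at (-3, 3.5) is not intersected at this z (|z−center|=8.250 > r=5); the r=4.5 cylinder at (5.5, 16) gives a regular 8-gon of circumradius 4.5 (constant along its height); Combining (union): only the r=4.5 cylinder at (5.5, 16) is present, so the union is just that shape — 1 connected region; (rotated 40° about Z; rotation is an isometry so areas/perimeters/island counts are preserved). Overall, the cross-section is a single solid region. Undo the 40° rotation: the query point maps to (3.323, 17.184) in the un-rotated model frame. The nearest boundary edge runs (2.32, 19.18)→(1.00, 16.00); distance from the point to it = 1.69 mm. The point is inside the cross-section and 1.69 mm from the nearest boundary — more than the 0.5 mm shell width (2 × 0.25), so it's in the infill interior.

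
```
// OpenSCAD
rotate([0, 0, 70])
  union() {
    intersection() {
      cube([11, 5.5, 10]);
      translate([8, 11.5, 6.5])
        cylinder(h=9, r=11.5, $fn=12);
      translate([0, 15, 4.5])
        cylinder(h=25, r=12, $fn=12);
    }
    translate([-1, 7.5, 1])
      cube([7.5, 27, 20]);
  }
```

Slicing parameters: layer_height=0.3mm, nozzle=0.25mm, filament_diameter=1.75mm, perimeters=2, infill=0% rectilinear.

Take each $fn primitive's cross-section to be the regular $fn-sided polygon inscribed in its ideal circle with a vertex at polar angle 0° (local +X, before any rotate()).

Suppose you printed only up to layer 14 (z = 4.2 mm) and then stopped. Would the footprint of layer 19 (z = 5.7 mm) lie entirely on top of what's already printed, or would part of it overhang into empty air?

entirely on top

Compare the two slices. At z = 4.2: the cube is present — its section is the full 11×5.5 rectangle (area 60.50 mm²); the cylinder at (8, 11.5) does not reach this height (z outside [6.5, 15.5]); the cylinder at (0, 15) is not intersected at this z (z outside [4.5, 29.5]); After intersecting: at least one operand is absent at this height, so nothing remains; the cube at (-1, 7.5) (footprint 7.5×27) is included at this height (area 202.50 mm²); Combining (union): only the 7.5×27 cube at (-1, 7.5) is present, so the union is just that shape — area = 202.50 mm²; (whole slice rotated 70° about Z — lengths, areas and connectivity unchanged). At z = 5.7: the cube (footprint 11×5.5) is included at this height (area 60.50 mm²); the cylinder at (8, 11.5) is absent (z outside [6.5, 15.5]); the r=12 cylinder at (0, 15) contributes a regular 12-gon of circumradius 12 (area = (12/2)·12.000²·sin(360°/12) = 432.00 mm²); Taking the intersection: at least one operand is absent at this height, so nothing remains; the cube at (-1, 7.5) (footprint 7.5×27) is included at this height (area 202.50 mm²); Taking the union: only the 7.5×27 cube at (-1, 7.5) is present, so the union is just that shape — area = 202.50 mm²; (whole slice rotated 70° about Z — lengths, areas and connectivity unchanged). Checking containment: the cross-section at z = 5.7 is a subset of the cross-section at z = 4.2.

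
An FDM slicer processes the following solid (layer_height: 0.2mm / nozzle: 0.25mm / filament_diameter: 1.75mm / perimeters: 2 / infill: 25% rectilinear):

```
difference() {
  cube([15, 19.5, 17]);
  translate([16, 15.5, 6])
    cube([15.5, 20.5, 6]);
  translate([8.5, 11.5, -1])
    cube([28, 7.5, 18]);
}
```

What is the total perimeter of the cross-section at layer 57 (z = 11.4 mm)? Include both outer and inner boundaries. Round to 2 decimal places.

At z = 11.4 mm: the cube is present — its section is the full 15×19.5 rectangle (perimeter 69.00 mm); the 15.5×20.5 cube at (16, 15.5) contributes its full rectangle (perimeter 72.00 mm); the cube at (8.5, 11.5) (footprint 28×7.5) is included at this height (perimeter 71.00 mm); After the difference (first − rest): starting from the 15×19.5 cube, the 15.5×20.5 cube at (16, 15.5) misses the remaining region (no effect); the 28×7.5 cube at (8.5, 11.5) partially overlaps it — only the 48.75 mm² overlap (of its 210.00 mm²) is removed, clipping the outline — boundary = 82.00 mm. Overall, the cross-section is a single solid region. Total boundary length (outer) = 82.00 mm.

82.00 mm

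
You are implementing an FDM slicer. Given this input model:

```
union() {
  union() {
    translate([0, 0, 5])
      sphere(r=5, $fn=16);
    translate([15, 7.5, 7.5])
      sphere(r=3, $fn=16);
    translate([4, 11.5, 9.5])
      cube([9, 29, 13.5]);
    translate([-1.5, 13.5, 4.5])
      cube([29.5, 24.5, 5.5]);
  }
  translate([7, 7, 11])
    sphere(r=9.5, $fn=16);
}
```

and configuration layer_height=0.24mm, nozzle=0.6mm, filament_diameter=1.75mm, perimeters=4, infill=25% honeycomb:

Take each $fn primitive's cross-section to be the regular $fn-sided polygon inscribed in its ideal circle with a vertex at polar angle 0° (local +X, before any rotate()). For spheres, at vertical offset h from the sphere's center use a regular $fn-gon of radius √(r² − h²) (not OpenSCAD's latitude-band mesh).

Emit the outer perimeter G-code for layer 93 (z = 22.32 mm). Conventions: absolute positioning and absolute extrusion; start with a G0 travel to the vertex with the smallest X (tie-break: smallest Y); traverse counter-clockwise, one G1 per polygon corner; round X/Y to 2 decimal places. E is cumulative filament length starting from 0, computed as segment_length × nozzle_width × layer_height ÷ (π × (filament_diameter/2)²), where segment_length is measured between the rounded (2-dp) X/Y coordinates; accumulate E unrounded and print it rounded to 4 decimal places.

G0 X4.00 Y11.50 Z22.32
G1 X13.00 Y11.50 E0.5388
G1 X13.00 Y40.50 E2.2750
G1 X4.00 Y40.50 E2.8138
G1 X4.00 Y11.50 E4.5500

At z = 22.32 mm: the sphere is absent (|z−center|=17.320 > r=5); the sphere at (15, 7.5) is not intersected at this z (|z−center|=14.820 > r=3); the cube at (4, 11.5) (footprint 9×29) is included at this height; the cube at (-1.5, 13.5) is not intersected at this z (z outside [4.5, 10]); Combining (union): only the 9×29 cube at (4, 11.5) is present, so the union is just that shape — 1 connected region; the sphere at (7, 7) is not intersected at this z (|z−center|=11.320 > r=9.5); Combining (union): only the result so far is present, so the union is just that shape — 1 connected region. The outline is a single polygon with 4 vertices. Extrusion per mm of travel: 0.6 × 0.24 / (π × 0.875²) = 0.059868. Accumulating E over each segment gives final E = 4.5500.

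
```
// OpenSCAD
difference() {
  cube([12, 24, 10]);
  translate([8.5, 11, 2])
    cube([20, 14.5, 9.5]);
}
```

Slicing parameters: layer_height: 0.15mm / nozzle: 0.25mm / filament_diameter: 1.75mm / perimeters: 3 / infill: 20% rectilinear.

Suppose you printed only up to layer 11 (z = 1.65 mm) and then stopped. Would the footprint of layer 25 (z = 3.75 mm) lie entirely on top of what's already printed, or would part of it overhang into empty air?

entirely on top

Compare the two slices. At z = 1.65: the 12×24 cube contributes its full rectangle (area 288.00 mm²); the cube at (8.5, 11) is absent (z outside [2, 11.5]); Subtracting the remaining from the first: none of the subtracted shapes is present at this height, so the 12×24 cube is unchanged — area = 288.00 mm². At z = 3.75: the cube is present — its section is the full 12×24 rectangle (area 288.00 mm²); the cube at (8.5, 11) (footprint 20×14.5) is included at this height (area 290.00 mm²); Taking the first minus the rest: starting from the 12×24 cube (288.00 mm²), the 20×14.5 cube at (8.5, 11) partially overlaps it — only the 45.50 mm² overlap (of its 290.00 mm²) is removed, clipping the outline — area = 242.50 mm². Checking containment: the cross-section at z = 3.75 is a subset of the cross-section at z = 1.65.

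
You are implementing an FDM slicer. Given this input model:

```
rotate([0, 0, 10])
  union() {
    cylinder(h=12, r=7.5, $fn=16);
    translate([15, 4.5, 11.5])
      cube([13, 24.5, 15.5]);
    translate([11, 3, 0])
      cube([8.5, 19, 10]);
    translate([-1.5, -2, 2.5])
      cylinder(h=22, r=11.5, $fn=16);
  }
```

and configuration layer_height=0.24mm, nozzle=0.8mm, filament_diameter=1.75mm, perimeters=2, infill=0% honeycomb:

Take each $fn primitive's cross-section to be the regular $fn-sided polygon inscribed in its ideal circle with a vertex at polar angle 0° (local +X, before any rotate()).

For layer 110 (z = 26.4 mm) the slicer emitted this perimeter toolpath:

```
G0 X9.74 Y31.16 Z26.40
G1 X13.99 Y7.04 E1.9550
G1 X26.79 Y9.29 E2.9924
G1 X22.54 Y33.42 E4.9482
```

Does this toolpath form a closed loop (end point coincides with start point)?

no

Start point (G0): (9.74, 31.16). End point (last G1): the path does not return to the start — open.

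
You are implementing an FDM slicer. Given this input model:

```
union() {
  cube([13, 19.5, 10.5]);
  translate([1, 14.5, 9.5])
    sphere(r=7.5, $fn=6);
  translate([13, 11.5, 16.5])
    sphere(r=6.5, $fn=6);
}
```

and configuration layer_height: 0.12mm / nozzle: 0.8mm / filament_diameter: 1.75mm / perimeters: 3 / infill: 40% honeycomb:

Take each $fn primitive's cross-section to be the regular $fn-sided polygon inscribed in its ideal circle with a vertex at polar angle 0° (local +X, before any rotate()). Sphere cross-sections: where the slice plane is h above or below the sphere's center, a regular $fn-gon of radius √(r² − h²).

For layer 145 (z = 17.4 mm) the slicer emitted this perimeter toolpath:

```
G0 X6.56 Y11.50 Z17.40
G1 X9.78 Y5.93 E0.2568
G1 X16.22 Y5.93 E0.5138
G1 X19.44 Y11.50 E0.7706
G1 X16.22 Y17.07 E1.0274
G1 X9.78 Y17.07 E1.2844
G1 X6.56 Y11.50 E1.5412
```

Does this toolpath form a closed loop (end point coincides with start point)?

yes

Start point (G0): (6.56, 11.50). End point (last G1): the path returns to the start — closed.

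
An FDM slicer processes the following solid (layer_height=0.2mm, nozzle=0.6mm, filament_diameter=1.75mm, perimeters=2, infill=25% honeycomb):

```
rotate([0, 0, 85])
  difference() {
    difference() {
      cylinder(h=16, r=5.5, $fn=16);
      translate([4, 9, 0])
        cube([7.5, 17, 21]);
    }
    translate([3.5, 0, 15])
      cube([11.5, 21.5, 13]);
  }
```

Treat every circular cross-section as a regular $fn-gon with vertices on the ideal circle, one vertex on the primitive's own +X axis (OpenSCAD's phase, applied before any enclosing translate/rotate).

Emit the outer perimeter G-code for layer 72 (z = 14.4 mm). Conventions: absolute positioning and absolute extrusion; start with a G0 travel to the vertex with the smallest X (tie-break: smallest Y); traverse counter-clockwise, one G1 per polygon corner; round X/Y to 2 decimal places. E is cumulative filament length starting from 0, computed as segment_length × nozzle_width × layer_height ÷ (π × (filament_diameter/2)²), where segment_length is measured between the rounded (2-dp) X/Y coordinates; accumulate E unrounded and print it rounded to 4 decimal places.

At z = 14.4 mm: the r=5.5 cylinder contributes a regular 16-gon of circumradius 5.5; the cube at (4, 9) (footprint 7.5×17) is included at this height; Subtracting the remaining from the first: starting from the r=5.5 cylinder, the 7.5×17 cube at (4, 9) misses the remaining region (no effect) — 1 connected region; the cube at (3.5, 0) is absent (z outside [15, 28]); Subtracting the remaining from the first: none of the subtracted shapes is present at this height, so the result so far is unchanged — 1 connected region; (whole slice rotated 85° about Z — lengths, areas and connectivity unchanged). The outline is a single polygon with 16 vertices. Extrusion per mm of travel: 0.6 × 0.2 / (π × 0.875²) = 0.049890. Accumulating E over each segment gives final E = 1.7135.

G0 X-5.48 Y0.48 Z14.40
G1 X-5.25 Y-1.65 E0.1069
G1 X-4.21 Y-3.54 E0.2145
G1 X-2.54 Y-4.88 E0.3213
G1 X-0.48 Y-5.48 E0.4284
G1 X1.65 Y-5.25 E0.5353
G1 X3.54 Y-4.21 E0.6429
G1 X4.88 Y-2.54 E0.7497
G1 X5.48 Y-0.48 E0.8568
G1 X5.25 Y1.65 E0.9636
G1 X4.21 Y3.54 E1.0713
G1 X2.54 Y4.88 E1.1781
G1 X0.48 Y5.48 E1.2851
G1 X-1.65 Y5.25 E1.3920
G1 X-3.54 Y4.21 E1.4996
G1 X-4.88 Y2.54 E1.6065
G1 X-5.48 Y0.48 E1.7135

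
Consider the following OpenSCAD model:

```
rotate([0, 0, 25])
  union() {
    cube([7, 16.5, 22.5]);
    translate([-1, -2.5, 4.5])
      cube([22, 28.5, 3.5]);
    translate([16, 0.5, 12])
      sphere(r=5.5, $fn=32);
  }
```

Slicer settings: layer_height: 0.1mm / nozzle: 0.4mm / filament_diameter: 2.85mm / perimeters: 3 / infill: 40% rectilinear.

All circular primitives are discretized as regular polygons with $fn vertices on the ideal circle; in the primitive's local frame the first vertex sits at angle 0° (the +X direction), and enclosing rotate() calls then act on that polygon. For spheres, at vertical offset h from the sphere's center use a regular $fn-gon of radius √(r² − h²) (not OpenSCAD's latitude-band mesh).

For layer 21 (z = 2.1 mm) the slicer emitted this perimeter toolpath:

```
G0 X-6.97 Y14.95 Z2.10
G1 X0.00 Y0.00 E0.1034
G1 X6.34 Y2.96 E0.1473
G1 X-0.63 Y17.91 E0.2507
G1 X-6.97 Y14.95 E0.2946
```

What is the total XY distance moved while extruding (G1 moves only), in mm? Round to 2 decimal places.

46.98 mm

Sum the Euclidean lengths of each G1 segment: total = 46.98 mm.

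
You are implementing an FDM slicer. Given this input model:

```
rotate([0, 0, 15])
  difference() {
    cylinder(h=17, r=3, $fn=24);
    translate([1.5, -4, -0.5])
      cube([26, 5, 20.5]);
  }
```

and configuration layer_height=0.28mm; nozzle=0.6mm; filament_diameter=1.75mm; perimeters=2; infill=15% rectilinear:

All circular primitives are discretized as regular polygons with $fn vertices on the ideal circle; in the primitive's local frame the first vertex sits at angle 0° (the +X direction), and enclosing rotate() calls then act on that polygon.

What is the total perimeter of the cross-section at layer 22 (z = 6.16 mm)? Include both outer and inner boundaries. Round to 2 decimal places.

19.54 mm

At z = 6.16 mm: the r=3 cylinder gives a regular 24-gon of circumradius 3 (constant along its height) (perimeter = 2·24·3.000·sin(180°/24) = 18.80 mm); the cube at (1.5, -4) is present — its section is the full 26×5 rectangle (perimeter 62.00 mm); After the difference (first − rest): starting from the r=3 cylinder, the 26×5 cube at (1.5, -4) partially overlaps it — only the 4.14 mm² overlap (of its 130.00 mm²) is removed, clipping the outline — boundary = 19.54 mm; (whole slice rotated 15° about Z — lengths, areas and connectivity unchanged). Overall, the cross-section is a single solid region. Total boundary length (outer) = 19.54 mm.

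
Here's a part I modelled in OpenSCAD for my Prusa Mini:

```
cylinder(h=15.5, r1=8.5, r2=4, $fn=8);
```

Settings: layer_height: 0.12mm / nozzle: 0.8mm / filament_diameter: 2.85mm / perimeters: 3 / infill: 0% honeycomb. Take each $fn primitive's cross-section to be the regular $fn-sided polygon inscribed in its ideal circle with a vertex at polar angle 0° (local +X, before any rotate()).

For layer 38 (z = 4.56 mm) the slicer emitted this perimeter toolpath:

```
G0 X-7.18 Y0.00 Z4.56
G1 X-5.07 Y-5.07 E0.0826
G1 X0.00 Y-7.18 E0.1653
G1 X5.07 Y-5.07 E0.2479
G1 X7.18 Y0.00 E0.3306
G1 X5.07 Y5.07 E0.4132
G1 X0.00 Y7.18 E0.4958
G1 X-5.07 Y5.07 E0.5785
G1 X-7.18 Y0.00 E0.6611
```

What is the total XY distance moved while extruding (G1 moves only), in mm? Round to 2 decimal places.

Sum the Euclidean lengths of each G1 segment: total = 43.93 mm.

43.93 mm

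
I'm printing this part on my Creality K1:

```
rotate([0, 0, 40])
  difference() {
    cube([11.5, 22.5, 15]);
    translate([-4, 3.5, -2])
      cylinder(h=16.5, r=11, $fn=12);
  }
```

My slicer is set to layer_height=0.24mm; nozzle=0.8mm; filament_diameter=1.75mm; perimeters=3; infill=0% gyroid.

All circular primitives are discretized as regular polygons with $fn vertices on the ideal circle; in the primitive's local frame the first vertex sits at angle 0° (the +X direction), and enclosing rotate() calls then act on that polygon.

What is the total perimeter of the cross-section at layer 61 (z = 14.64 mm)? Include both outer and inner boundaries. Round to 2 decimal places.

At z = 14.64 mm: the cube (footprint 11.5×22.5) is included at this height (perimeter 68.00 mm); the cylinder at (-4, 3.5) is not intersected at this z (z outside [-2, 14.5]); Subtracting the remaining from the first: none of the subtracted shapes is present at this height, so the 11.5×22.5 cube is unchanged — boundary = 68.00 mm; (whole slice rotated 40° about Z — lengths, areas and connectivity unchanged). Overall, the cross-section is a single solid region. Total boundary length (outer) = 68.00 mm.

68.00 mm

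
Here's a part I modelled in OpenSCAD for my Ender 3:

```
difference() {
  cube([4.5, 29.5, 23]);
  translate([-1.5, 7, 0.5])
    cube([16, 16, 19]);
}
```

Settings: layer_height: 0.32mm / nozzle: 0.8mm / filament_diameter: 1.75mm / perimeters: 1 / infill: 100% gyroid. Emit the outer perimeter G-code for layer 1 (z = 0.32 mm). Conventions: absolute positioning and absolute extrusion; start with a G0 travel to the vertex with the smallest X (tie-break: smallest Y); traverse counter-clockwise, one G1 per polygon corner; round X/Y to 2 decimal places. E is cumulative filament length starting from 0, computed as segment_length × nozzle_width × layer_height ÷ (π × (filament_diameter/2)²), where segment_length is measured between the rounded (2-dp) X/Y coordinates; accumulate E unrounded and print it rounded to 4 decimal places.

At z = 0.32 mm: the cube is present — its section is the full 4.5×29.5 rectangle; the cube at (-1.5, 7) does not reach this height (z outside [0.5, 19.5]); After the difference (first − rest): none of the subtracted shapes is present at this height, so the 4.5×29.5 cube is unchanged — 1 connected region. The outline is a single polygon with 4 vertices. Extrusion per mm of travel: 0.8 × 0.32 / (π × 0.875²) = 0.106432. Accumulating E over each segment gives final E = 7.2374.

G0 X0.00 Y0.00 Z0.32
G1 X4.50 Y0.00 E0.4789
G1 X4.50 Y29.50 E3.6187
G1 X0.00 Y29.50 E4.0976
G1 X0.00 Y0.00 E7.2374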